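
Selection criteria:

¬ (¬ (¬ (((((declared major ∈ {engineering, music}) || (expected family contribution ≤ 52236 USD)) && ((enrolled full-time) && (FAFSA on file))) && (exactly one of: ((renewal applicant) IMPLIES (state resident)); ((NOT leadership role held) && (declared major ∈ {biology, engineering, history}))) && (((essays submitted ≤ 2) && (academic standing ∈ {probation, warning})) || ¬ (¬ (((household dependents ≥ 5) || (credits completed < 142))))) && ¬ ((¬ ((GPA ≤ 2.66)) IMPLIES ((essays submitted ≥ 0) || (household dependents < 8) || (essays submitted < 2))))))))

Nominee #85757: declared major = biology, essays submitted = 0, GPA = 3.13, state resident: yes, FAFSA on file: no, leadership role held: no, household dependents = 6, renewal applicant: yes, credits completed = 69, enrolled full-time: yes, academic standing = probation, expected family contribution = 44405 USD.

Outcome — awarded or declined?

Atomic conditions:
  declared major ∈ {engineering, music}: biology is not in the set → false
  expected family contribution ≤ 52236 USD: 44405 ≤ 52236 is true
  enrolled full-time: yes → true
  FAFSA on file: no → false
  renewal applicant: yes → true
  state resident: yes → true
  NOT leadership role held: no → true
  declared major ∈ {biology, engineering, history}: biology is in the set → true
  essays submitted ≤ 2: 0 ≤ 2 is true
  academic standing ∈ {probation, warning}: probation is in the set → true
  household dependents ≥ 5: 6 ≥ 5 is true
  credits completed < 142: 69 < 142 is true
  GPA ≤ 2.66: 3.13 ≤ 2.66 is false
  essays submitted ≥ 0: 0 ≥ 0 is true
  household dependents < 8: 6 < 8 is true
  essays submitted < 2: 0 < 2 is true
Combine:
[1.1.1.1.1] false OR true = true
[1.1.1.1.2] true AND false = false
[1.1.1.1] true AND false = false
[1.1.1.2.1] true → true = true
[1.1.1.2.2] true AND true = true
[1.1.1.2] exactly-one(true, true) = false
[1.1.1.3.1] true AND true = true
[1.1.1.3.2.1.1] true OR true = true
[1.1.1.3.2.1] NOT true = false
[1.1.1.3.2] NOT false = true
[1.1.1.3] true OR true = true
[1.1.1.4.1.1] NOT false = true
[1.1.1.4.1.2] true OR true OR true = true
[1.1.1.4.1] true → true = true
[1.1.1.4] NOT true = false
[1.1.1] false AND false AND true AND false = false
[1.1] NOT false = true
[1] NOT true = false
[root] NOT false = true
Overall: true → awarded

Awarded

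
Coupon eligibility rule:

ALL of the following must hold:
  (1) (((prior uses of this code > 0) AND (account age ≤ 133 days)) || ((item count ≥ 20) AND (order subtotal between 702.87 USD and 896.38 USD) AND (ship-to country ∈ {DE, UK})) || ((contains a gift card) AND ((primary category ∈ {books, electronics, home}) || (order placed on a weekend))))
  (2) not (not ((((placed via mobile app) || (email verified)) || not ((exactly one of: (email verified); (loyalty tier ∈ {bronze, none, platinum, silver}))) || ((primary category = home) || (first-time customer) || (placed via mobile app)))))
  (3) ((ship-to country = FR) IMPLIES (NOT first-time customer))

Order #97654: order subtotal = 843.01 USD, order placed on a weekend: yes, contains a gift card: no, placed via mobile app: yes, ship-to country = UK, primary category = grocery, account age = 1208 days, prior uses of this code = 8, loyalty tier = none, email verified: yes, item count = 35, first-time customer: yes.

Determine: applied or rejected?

Applied

Atomic conditions:
  prior uses of this code > 0: 8 > 0 is true
  account age ≤ 133 days: 1208 ≤ 133 is false
  item count ≥ 20: 35 ≥ 20 is true
  order subtotal between 702.87 USD and 896.38 USD: 843.01 in [702.87, 896.38] is true
  ship-to country ∈ {DE, UK}: UK is in the set → true
  contains a gift card: no → false
  primary category ∈ {books, electronics, home}: grocery is not in the set → false
  order placed on a weekend: yes → true
  placed via mobile app: yes → true
  email verified: yes → true
  loyalty tier ∈ {bronze, none, platinum, silver}: none is in the set → true
  primary category = home: grocery == home is false
  first-time customer: yes → true
  ship-to country = FR: UK == FR is false
  NOT first-time customer: yes → false
Combine:
[1.1] true AND false = false
[1.2] true AND true AND true = true
[1.3.2] false OR true = true
[1.3] false AND true = false
[1] false OR true OR false = true
[2.1.1.1] true OR true = true
[2.1.1.2.1] exactly-one(true, true) = false
[2.1.1.2] NOT false = true
[2.1.1.3] false OR true OR true = true
[2.1.1] true OR true OR true = true
[2.1] NOT true = false
[2] NOT false = true
[3] false → false (antecedent false ⇒ implication holds) = true
[root] true AND true AND true = true
Overall: true → applied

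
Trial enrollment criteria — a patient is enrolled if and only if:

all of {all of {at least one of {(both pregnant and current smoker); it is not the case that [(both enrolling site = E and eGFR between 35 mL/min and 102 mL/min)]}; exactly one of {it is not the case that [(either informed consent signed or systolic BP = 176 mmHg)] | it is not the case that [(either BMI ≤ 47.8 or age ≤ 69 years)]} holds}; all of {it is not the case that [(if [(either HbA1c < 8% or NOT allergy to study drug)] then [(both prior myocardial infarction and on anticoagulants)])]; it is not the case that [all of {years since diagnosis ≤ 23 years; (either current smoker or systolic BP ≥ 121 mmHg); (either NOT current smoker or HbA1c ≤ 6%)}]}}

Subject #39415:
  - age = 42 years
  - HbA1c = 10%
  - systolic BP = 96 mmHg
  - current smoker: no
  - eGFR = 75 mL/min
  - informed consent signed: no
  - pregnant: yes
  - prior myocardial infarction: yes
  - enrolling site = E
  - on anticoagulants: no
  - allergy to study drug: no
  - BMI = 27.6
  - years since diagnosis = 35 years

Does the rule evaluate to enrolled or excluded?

Atomic conditions:
  pregnant: yes → true
  current smoker: no → false
  enrolling site = E: E == E is true
  eGFR between 35 mL/min and 102 mL/min: 75 in [35, 102] is true
  informed consent signed: no → false
  systolic BP = 176 mmHg: 96 == 176 is false
  BMI ≤ 47.8: 27.6 ≤ 47.8 is true
  age ≤ 69 years: 42 ≤ 69 is true
  HbA1c < 8%: 10 < 8 is false
  NOT allergy to study drug: no → true
  prior myocardial infarction: yes → true
  on anticoagulants: no → false
  years since diagnosis ≤ 23 years: 35 ≤ 23 is false
  systolic BP ≥ 121 mmHg: 96 ≥ 121 is false
  NOT current smoker: no → true
  HbA1c ≤ 6%: 10 ≤ 6 is false
Combine:
[1.1.1] true AND false = false
[1.1.2.1] true AND true = true
[1.1.2] NOT true = false
[1.1] false OR false = false
[1.2.1.1] false OR false = false
[1.2.1] NOT false = true
[1.2.2.1] true OR true = true
[1.2.2] NOT true = false
[1.2] exactly-one(true, false) = true
[1] false AND true = false
[2.1.1.1] false OR true = true
[2.1.1.2] true AND false = false
[2.1.1] true → false = false
[2.1] NOT false = true
[2.2.1.2] false OR false = false
[2.2.1.3] true OR false = true
[2.2.1] false AND false AND true = false
[2.2] NOT false = true
[2] true AND true = true
[root] false AND true = false
Overall: false → excluded

Excluded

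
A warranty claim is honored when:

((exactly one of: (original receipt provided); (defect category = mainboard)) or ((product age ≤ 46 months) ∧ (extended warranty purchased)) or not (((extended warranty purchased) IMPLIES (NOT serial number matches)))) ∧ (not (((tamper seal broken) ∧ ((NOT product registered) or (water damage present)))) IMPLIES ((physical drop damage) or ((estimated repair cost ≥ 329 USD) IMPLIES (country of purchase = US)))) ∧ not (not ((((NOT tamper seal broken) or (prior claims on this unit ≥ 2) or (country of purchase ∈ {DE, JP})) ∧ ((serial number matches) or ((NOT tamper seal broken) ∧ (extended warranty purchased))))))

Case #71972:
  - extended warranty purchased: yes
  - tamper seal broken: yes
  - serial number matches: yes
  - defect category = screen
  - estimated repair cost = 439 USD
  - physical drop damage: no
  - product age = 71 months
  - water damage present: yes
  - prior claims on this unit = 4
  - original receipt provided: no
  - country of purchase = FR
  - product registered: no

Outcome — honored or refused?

Atomic conditions:
  original receipt provided: no → false
  defect category = mainboard: screen == mainboard is false
  product age ≤ 46 months: 71 ≤ 46 is false
  extended warranty purchased: yes → true
  NOT serial number matches: yes → false
  tamper seal broken: yes → true
  NOT product registered: no → true
  water damage present: yes → true
  physical drop damage: no → false
  estimated repair cost ≥ 329 USD: 439 ≥ 329 is true
  country of purchase = US: FR == US is false
  NOT tamper seal broken: yes → false
  prior claims on this unit ≥ 2: 4 ≥ 2 is true
  country of purchase ∈ {DE, JP}: FR is not in the set → false
  serial number matches: yes → true
Combine:
[1.1] exactly-one(false, false) = false
[1.2] false AND true = false
[1.3.1] true → false = false
[1.3] NOT false = true
[1] false OR false OR true = true
[2.1.1.2] true OR true = true
[2.1.1] true AND true = true
[2.1] NOT true = false
[2.2.2] true → false = false
[2.2] false OR false = false
[2] false → false (antecedent false ⇒ implication holds) = true
[3.1.1.1] false OR true OR false = true
[3.1.1.2.2] false AND true = false
[3.1.1.2] true OR false = true
[3.1.1] true AND true = true
[3.1] NOT true = false
[3] NOT false = true
[root] true AND true AND true = true
Overall: true → honored

Honored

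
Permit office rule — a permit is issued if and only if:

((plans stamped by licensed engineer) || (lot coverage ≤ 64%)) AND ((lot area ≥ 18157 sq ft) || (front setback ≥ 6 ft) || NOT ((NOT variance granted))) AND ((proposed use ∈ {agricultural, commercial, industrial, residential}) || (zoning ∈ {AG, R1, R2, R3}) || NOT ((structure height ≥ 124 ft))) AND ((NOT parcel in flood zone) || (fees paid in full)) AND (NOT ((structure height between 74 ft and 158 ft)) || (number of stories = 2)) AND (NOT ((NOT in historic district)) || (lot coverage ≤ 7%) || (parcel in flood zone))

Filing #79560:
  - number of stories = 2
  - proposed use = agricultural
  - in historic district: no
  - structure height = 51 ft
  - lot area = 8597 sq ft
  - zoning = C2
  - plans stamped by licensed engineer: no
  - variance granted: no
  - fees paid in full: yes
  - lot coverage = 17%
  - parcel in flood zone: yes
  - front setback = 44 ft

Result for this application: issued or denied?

Issued

Atomic conditions:
  plans stamped by licensed engineer: no → false
  lot coverage ≤ 64%: 17 ≤ 64 is true
  lot area ≥ 18157 sq ft: 8597 ≥ 18157 is false
  front setback ≥ 6 ft: 44 ≥ 6 is true
  NOT variance granted: no → true
  proposed use ∈ {agricultural, commercial, industrial, residential}: agricultural is in the set → true
  zoning ∈ {AG, R1, R2, R3}: C2 is not in the set → false
  structure height ≥ 124 ft: 51 ≥ 124 is false
  NOT parcel in flood zone: yes → false
  fees paid in full: yes → true
  structure height between 74 ft and 158 ft: 51 in [74, 158] is false
  number of stories = 2: 2 == 2 is true
  NOT in historic district: no → true
  lot coverage ≤ 7%: 17 ≤ 7 is false
  parcel in flood zone: yes → true
Combine:
[1] false OR true = true
[2.3] NOT true = false
[2] false OR true OR false = true
[3.3] NOT false = true
[3] true OR false OR true = true
[4] false OR true = true
[5.1] NOT false = true
[5] true OR true = true
[6.1] NOT true = false
[6] false OR false OR true = true
[root] true AND true AND true AND true AND true AND true = true
Overall: true → issued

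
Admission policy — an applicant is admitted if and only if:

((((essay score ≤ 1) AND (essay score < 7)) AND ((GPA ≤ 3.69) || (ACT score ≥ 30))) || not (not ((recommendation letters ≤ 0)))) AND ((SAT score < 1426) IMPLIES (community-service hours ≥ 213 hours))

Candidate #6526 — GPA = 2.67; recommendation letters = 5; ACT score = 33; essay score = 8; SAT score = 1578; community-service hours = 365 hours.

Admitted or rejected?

Atomic conditions:
  essay score ≤ 1: 8 ≤ 1 is false
  essay score < 7: 8 < 7 is false
  GPA ≤ 3.69: 2.67 ≤ 3.69 is true
  ACT score ≥ 30: 33 ≥ 30 is true
  recommendation letters ≤ 0: 5 ≤ 0 is false
  SAT score < 1426: 1578 < 1426 is false
  community-service hours ≥ 213 hours: 365 ≥ 213 is true
Combine:
[1.1.1] false AND false = false
[1.1.2] true OR true = true
[1.1] false AND true = false
[1.2.1] NOT false = true
[1.2] NOT true = false
[1] false OR false = false
[2] false → true (antecedent false ⇒ implication holds) = true
[root] false AND true = false
Overall: false → rejected

Rejected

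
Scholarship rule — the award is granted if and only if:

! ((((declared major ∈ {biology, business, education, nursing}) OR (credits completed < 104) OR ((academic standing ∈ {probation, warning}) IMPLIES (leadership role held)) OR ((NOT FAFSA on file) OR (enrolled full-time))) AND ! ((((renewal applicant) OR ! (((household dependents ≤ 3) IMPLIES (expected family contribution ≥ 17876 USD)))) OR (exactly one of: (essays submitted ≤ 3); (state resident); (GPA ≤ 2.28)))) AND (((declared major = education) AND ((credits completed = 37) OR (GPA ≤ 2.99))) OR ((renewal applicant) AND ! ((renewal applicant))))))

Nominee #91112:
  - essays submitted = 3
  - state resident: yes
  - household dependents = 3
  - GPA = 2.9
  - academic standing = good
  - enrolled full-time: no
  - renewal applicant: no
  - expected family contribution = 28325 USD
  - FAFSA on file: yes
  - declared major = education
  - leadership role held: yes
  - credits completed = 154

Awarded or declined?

Declined

Atomic conditions:
  declared major ∈ {biology, business, education, nursing}: education is in the set → true
  credits completed < 104: 154 < 104 is false
  academic standing ∈ {probation, warning}: good is not in the set → false
  leadership role held: yes → true
  NOT FAFSA on file: yes → false
  enrolled full-time: no → false
  renewal applicant: no → false
  household dependents ≤ 3: 3 ≤ 3 is true
  expected family contribution ≥ 17876 USD: 28325 ≥ 17876 is true
  essays submitted ≤ 3: 3 ≤ 3 is true
  state resident: yes → true
  GPA ≤ 2.28: 2.9 ≤ 2.28 is false
  declared major = education: education == education is true
  credits completed = 37: 154 == 37 is false
  GPA ≤ 2.99: 2.9 ≤ 2.99 is true
Combine:
[1.1.3] false → true (antecedent false ⇒ implication holds) = true
[1.1.4] false OR false = false
[1.1] true OR false OR true OR false = true
[1.2.1.1.2.1] true → true = true
[1.2.1.1.2] NOT true = false
[1.2.1.1] false OR false = false
[1.2.1.2] exactly-one(true, true, false) = false
[1.2.1] false OR false = false
[1.2] NOT false = true
[1.3.1.2] false OR true = true
[1.3.1] true AND true = true
[1.3.2.2] NOT false = true
[1.3.2] false AND true = false
[1.3] true OR false = true
[1] true AND true AND true = true
[root] NOT true = false
Overall: false → declined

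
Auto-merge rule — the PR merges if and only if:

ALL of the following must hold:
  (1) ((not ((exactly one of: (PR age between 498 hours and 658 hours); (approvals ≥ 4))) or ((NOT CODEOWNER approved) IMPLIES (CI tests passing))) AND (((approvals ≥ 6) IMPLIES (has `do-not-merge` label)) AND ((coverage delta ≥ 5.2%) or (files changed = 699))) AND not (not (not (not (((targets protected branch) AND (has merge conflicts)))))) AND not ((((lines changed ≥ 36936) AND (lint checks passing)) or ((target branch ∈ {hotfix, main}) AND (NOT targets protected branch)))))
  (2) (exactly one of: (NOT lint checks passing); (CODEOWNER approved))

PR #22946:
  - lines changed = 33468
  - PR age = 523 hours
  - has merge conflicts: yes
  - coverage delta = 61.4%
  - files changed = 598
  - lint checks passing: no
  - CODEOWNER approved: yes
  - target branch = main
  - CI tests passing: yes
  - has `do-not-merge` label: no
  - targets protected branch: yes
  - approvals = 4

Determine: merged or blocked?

Atomic conditions:
  PR age between 498 hours and 658 hours: 523 in [498, 658] is true
  approvals ≥ 4: 4 ≥ 4 is true
  NOT CODEOWNER approved: yes → false
  CI tests passing: yes → true
  approvals ≥ 6: 4 ≥ 6 is false
  has `do-not-merge` label: no → false
  coverage delta ≥ 5.2%: 61.4 ≥ 5.2 is true
  files changed = 699: 598 == 699 is false
  targets protected branch: yes → true
  has merge conflicts: yes → true
  lines changed ≥ 36936: 33468 ≥ 36936 is false
  lint checks passing: no → false
  target branch ∈ {hotfix, main}: main is in the set → true
  NOT targets protected branch: yes → false
  NOT lint checks passing: no → true
  CODEOWNER approved: yes → true
Combine:
[1.1.1.1] exactly-one(true, true) = false
[1.1.1] NOT false = true
[1.1.2] false → true (antecedent false ⇒ implication holds) = true
[1.1] true OR true = true
[1.2.1] false → false (antecedent false ⇒ implication holds) = true
[1.2.2] true OR false = true
[1.2] true AND true = true
[1.3.1.1.1.1] true AND true = true
[1.3.1.1.1] NOT true = false
[1.3.1.1] NOT false = true
[1.3.1] NOT true = false
[1.3] NOT false = true
[1.4.1.1] false AND false = false
[1.4.1.2] true AND false = false
[1.4.1] false OR false = false
[1.4] NOT false = true
[1] true AND true AND true AND true = true
[2] exactly-one(true, true) = false
[root] true AND false = false
Overall: false → blocked

Blocked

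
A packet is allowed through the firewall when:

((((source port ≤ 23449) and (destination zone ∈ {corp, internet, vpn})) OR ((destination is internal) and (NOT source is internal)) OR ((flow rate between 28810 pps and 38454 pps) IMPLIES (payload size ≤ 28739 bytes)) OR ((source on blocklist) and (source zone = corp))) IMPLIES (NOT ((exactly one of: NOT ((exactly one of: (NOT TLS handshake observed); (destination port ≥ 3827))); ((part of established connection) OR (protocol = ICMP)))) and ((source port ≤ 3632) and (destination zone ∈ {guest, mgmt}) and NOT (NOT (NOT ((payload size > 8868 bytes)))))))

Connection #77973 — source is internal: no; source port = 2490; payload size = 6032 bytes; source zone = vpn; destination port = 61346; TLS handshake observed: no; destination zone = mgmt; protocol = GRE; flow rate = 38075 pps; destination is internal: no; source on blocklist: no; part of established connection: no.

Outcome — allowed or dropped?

Atomic conditions:
  source port ≤ 23449: 2490 ≤ 23449 is true
  destination zone ∈ {corp, internet, vpn}: mgmt is not in the set → false
  destination is internal: no → false
  NOT source is internal: no → true
  flow rate between 28810 pps and 38454 pps: 38075 in [28810, 38454] is true
  payload size ≤ 28739 bytes: 6032 ≤ 28739 is true
  source on blocklist: no → false
  source zone = corp: vpn == corp is false
  NOT TLS handshake observed: no → true
  destination port ≥ 3827: 61346 ≥ 3827 is true
  part of established connection: no → false
  protocol = ICMP: GRE == ICMP is false
  source port ≤ 3632: 2490 ≤ 3632 is true
  destination zone ∈ {guest, mgmt}: mgmt is in the set → true
  payload size > 8868 bytes: 6032 > 8868 is false
Combine:
[1.1] true AND false = false
[1.2] false AND true = false
[1.3] true → true = true
[1.4] false AND false = false
[1] false OR false OR true OR false = true
[2.1.1.1.1] exactly-one(true, true) = false
[2.1.1.1] NOT false = true
[2.1.1.2] false OR false = false
[2.1.1] exactly-one(true, false) = true
[2.1] NOT true = false
[2.2.3.1.1] NOT false = true
[2.2.3.1] NOT true = false
[2.2.3] NOT false = true
[2.2] true AND true AND true = true
[2] false AND true = false
[root] true → false = false
Overall: false → dropped

Dropped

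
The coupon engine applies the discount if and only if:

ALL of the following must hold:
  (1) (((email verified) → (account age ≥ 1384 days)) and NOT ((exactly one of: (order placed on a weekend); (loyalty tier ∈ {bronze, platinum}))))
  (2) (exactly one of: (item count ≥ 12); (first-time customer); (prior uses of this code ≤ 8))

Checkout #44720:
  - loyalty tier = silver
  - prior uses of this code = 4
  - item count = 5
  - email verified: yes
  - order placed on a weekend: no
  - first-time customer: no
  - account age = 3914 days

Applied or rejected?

Atomic conditions:
  email verified: yes → true
  account age ≥ 1384 days: 3914 ≥ 1384 is true
  order placed on a weekend: no → false
  loyalty tier ∈ {bronze, platinum}: silver is not in the set → false
  item count ≥ 12: 5 ≥ 12 is false
  first-time customer: no → false
  prior uses of this code ≤ 8: 4 ≤ 8 is true
Combine:
[1.1] true → true = true
[1.2.1] exactly-one(false, false) = false
[1.2] NOT false = true
[1] true AND true = true
[2] exactly-one(false, false, true) = true
[root] true AND true = true
Overall: true → applied

Applied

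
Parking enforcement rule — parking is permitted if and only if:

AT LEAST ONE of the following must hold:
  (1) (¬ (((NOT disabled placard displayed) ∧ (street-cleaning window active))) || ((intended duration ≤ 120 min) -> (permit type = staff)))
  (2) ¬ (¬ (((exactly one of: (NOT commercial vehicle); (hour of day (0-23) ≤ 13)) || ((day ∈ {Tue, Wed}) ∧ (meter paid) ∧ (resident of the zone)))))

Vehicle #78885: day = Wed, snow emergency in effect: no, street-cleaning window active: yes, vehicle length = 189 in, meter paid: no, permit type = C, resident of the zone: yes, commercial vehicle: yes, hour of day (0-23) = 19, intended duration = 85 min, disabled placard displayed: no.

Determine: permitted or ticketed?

Atomic conditions:
  NOT disabled placard displayed: no → true
  street-cleaning window active: yes → true
  intended duration ≤ 120 min: 85 ≤ 120 is true
  permit type = staff: C == staff is false
  NOT commercial vehicle: yes → false
  hour of day (0-23) ≤ 13: 19 ≤ 13 is false
  day ∈ {Tue, Wed}: Wed is in the set → true
  meter paid: no → false
  resident of the zone: yes → true
Combine:
[1.1.1] true AND true = true
[1.1] NOT true = false
[1.2] true → false = false
[1] false OR false = false
[2.1.1.1] exactly-one(false, false) = false
[2.1.1.2] true AND false AND true = false
[2.1.1] false OR false = false
[2.1] NOT false = true
[2] NOT true = false
[root] false OR false = false
Overall: false → ticketed

Ticketed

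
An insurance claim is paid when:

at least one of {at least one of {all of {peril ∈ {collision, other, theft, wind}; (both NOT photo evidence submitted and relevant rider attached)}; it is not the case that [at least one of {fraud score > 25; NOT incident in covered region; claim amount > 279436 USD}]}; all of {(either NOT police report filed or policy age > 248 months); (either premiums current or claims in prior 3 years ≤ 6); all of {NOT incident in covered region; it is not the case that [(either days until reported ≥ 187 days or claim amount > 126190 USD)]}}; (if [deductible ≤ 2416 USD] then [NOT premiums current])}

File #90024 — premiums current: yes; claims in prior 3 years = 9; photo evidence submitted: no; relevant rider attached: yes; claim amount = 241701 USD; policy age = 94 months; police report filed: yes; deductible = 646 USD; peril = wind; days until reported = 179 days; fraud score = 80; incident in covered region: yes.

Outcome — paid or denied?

Paid

Atomic conditions:
  peril ∈ {collision, other, theft, wind}: wind is in the set → true
  NOT photo evidence submitted: no → true
  relevant rider attached: yes → true
  fraud score > 25: 80 > 25 is true
  NOT incident in covered region: yes → false
  claim amount > 279436 USD: 241701 > 279436 is false
  NOT police report filed: yes → false
  policy age > 248 months: 94 > 248 is false
  premiums current: yes → true
  claims in prior 3 years ≤ 6: 9 ≤ 6 is false
  days until reported ≥ 187 days: 179 ≥ 187 is false
  claim amount > 126190 USD: 241701 > 126190 is true
  deductible ≤ 2416 USD: 646 ≤ 2416 is true
  NOT premiums current: yes → false
Combine:
[1.1.2] true AND true = true
[1.1] true AND true = true
[1.2.1] true OR false OR false = true
[1.2] NOT true = false
[1] true OR false = true
[2.1] false OR false = false
[2.2] true OR false = true
[2.3.2.1] false OR true = true
[2.3.2] NOT true = false
[2.3] false AND false = false
[2] false AND true AND false = false
[3] true → false = false
[root] true OR false OR false = true
Overall: true → paid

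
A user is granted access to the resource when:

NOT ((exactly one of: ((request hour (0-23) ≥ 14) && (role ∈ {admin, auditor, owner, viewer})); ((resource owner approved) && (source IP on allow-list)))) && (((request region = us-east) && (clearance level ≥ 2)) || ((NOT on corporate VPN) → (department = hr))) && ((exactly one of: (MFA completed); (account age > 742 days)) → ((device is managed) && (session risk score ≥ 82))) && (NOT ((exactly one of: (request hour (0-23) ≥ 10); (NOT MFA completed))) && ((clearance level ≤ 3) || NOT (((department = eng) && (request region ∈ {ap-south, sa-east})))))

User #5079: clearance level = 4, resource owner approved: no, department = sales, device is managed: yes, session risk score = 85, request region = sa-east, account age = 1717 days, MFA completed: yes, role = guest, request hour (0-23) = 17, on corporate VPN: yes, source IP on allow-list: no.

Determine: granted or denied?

Denied

Atomic conditions:
  request hour (0-23) ≥ 14: 17 ≥ 14 is true
  role ∈ {admin, auditor, owner, viewer}: guest is not in the set → false
  resource owner approved: no → false
  source IP on allow-list: no → false
  request region = us-east: sa-east == us-east is false
  clearance level ≥ 2: 4 ≥ 2 is true
  NOT on corporate VPN: yes → false
  department = hr: sales == hr is false
  MFA completed: yes → true
  account age > 742 days: 1717 > 742 is true
  device is managed: yes → true
  session risk score ≥ 82: 85 ≥ 82 is true
  request hour (0-23) ≥ 10: 17 ≥ 10 is true
  NOT MFA completed: yes → false
  clearance level ≤ 3: 4 ≤ 3 is false
  department = eng: sales == eng is false
  request region ∈ {ap-south, sa-east}: sa-east is in the set → true
Combine:
[1.1.1] true AND false = false
[1.1.2] false AND false = false
[1.1] exactly-one(false, false) = false
[1] NOT false = true
[2.1] false AND true = false
[2.2] false → false (antecedent false ⇒ implication holds) = true
[2] false OR true = true
[3.1] exactly-one(true, true) = false
[3.2] true AND true = true
[3] false → true (antecedent false ⇒ implication holds) = true
[4.1.1] exactly-one(true, false) = true
[4.1] NOT true = false
[4.2.2.1] false AND true = false
[4.2.2] NOT false = true
[4.2] false OR true = true
[4] false AND true = false
[root] true AND true AND true AND false = false
Overall: false → denied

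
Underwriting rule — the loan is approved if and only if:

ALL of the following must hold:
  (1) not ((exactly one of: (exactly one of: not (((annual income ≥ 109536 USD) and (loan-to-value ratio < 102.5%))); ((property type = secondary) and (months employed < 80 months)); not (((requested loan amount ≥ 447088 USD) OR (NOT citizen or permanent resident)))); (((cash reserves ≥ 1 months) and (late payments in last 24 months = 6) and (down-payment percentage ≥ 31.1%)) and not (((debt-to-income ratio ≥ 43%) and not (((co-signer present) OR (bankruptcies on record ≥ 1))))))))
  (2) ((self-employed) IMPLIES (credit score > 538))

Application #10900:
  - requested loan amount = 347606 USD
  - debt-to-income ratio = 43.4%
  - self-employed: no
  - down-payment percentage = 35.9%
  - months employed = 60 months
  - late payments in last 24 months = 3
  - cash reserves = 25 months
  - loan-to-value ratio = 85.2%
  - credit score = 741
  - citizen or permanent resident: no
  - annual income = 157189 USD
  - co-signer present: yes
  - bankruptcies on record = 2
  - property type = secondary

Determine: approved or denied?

Atomic conditions:
  annual income ≥ 109536 USD: 157189 ≥ 109536 is true
  loan-to-value ratio < 102.5%: 85.2 < 102.5 is true
  property type = secondary: secondary == secondary is true
  months employed < 80 months: 60 < 80 is true
  requested loan amount ≥ 447088 USD: 347606 ≥ 447088 is false
  NOT citizen or permanent resident: no → true
  cash reserves ≥ 1 months: 25 ≥ 1 is true
  late payments in last 24 months = 6: 3 == 6 is false
  down-payment percentage ≥ 31.1%: 35.9 ≥ 31.1 is true
  debt-to-income ratio ≥ 43%: 43.4 ≥ 43 is true
  co-signer present: yes → true
  bankruptcies on record ≥ 1: 2 ≥ 1 is true
  self-employed: no → false
  credit score > 538: 741 > 538 is true
Combine:
[1.1.1.1.1] true AND true = true
[1.1.1.1] NOT true = false
[1.1.1.2] true AND true = true
[1.1.1.3.1] false OR true = true
[1.1.1.3] NOT true = false
[1.1.1] exactly-one(false, true, false) = true
[1.1.2.1] true AND false AND true = false
[1.1.2.2.1.2.1] true OR true = true
[1.1.2.2.1.2] NOT true = false
[1.1.2.2.1] true AND false = false
[1.1.2.2] NOT false = true
[1.1.2] false AND true = false
[1.1] exactly-one(true, false) = true
[1] NOT true = false
[2] false → true (antecedent false ⇒ implication holds) = true
[root] false AND true = false
Overall: false → denied

Denied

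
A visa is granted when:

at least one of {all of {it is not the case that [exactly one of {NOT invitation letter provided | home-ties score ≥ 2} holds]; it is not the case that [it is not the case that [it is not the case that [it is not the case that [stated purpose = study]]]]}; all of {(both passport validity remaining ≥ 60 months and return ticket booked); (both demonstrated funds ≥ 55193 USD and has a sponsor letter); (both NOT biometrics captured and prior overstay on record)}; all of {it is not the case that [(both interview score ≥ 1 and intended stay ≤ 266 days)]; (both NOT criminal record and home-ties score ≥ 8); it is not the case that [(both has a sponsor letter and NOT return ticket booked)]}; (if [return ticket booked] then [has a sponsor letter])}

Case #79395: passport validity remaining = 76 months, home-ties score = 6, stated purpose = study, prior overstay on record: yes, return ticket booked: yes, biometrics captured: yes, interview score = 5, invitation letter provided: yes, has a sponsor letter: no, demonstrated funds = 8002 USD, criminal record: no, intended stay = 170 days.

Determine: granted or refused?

Refused

Atomic conditions:
  NOT invitation letter provided: yes → false
  home-ties score ≥ 2: 6 ≥ 2 is true
  stated purpose = study: study == study is true
  passport validity remaining ≥ 60 months: 76 ≥ 60 is true
  return ticket booked: yes → true
  demonstrated funds ≥ 55193 USD: 8002 ≥ 55193 is false
  has a sponsor letter: no → false
  NOT biometrics captured: yes → false
  prior overstay on record: yes → true
  interview score ≥ 1: 5 ≥ 1 is true
  intended stay ≤ 266 days: 170 ≤ 266 is true
  NOT criminal record: no → true
  home-ties score ≥ 8: 6 ≥ 8 is false
  NOT return ticket booked: yes → false
Combine:
[1.1.1] exactly-one(false, true) = true
[1.1] NOT true = false
[1.2.1.1.1] NOT true = false
[1.2.1.1] NOT false = true
[1.2.1] NOT true = false
[1.2] NOT false = true
[1] false AND true = false
[2.1] true AND true = true
[2.2] false AND false = false
[2.3] false AND true = false
[2] true AND false AND false = false
[3.1.1] true AND true = true
[3.1] NOT true = false
[3.2] true AND false = false
[3.3.1] false AND false = false
[3.3] NOT false = true
[3] false AND false AND true = false
[4] true → false = false
[root] false OR false OR false OR false = false
Overall: false → refused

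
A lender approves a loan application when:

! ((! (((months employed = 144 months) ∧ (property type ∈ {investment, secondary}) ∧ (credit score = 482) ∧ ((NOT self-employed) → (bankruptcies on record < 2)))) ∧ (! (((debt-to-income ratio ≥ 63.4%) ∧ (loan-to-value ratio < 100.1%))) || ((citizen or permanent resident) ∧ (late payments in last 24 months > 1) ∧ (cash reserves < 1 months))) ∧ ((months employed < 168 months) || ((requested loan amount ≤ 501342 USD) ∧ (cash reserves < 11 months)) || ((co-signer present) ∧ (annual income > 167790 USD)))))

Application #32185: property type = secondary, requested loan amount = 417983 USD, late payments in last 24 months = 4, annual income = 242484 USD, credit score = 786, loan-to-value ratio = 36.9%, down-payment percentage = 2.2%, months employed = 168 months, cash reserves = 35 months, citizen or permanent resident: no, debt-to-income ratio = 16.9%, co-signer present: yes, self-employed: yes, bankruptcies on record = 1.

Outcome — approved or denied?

Denied

Atomic conditions:
  months employed = 144 months: 168 == 144 is false
  property type ∈ {investment, secondary}: secondary is in the set → true
  credit score = 482: 786 == 482 is false
  NOT self-employed: yes → false
  bankruptcies on record < 2: 1 < 2 is true
  debt-to-income ratio ≥ 63.4%: 16.9 ≥ 63.4 is false
  loan-to-value ratio < 100.1%: 36.9 < 100.1 is true
  citizen or permanent resident: no → false
  late payments in last 24 months > 1: 4 > 1 is true
  cash reserves < 1 months: 35 < 1 is false
  months employed < 168 months: 168 < 168 is false
  requested loan amount ≤ 501342 USD: 417983 ≤ 501342 is true
  cash reserves < 11 months: 35 < 11 is false
  co-signer present: yes → true
  annual income > 167790 USD: 242484 > 167790 is true
Combine:
[1.1.1.4] false → true (antecedent false ⇒ implication holds) = true
[1.1.1] false AND true AND false AND true = false
[1.1] NOT false = true
[1.2.1.1] false AND true = false
[1.2.1] NOT false = true
[1.2.2] false AND true AND false = false
[1.2] true OR false = true
[1.3.2] true AND false = false
[1.3.3] true AND true = true
[1.3] false OR false OR true = true
[1] true AND true AND true = true
[root] NOT true = false
Overall: false → denied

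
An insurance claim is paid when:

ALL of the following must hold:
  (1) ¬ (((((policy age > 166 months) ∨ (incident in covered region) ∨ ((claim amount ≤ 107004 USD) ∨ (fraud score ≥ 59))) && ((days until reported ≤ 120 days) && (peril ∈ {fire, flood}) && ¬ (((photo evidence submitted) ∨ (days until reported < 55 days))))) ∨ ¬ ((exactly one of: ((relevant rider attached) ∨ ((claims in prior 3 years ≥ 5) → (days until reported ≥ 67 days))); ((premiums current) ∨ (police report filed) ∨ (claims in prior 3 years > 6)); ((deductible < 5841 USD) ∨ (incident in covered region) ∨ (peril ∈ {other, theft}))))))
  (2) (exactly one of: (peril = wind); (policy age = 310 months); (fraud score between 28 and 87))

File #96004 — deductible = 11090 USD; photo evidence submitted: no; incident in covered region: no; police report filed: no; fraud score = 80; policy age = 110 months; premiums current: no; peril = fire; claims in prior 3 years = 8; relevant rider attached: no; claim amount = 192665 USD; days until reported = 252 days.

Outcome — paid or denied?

Denied

Atomic conditions:
  policy age > 166 months: 110 > 166 is false
  incident in covered region: no → false
  claim amount ≤ 107004 USD: 192665 ≤ 107004 is false
  fraud score ≥ 59: 80 ≥ 59 is true
  days until reported ≤ 120 days: 252 ≤ 120 is false
  peril ∈ {fire, flood}: fire is in the set → true
  photo evidence submitted: no → false
  days until reported < 55 days: 252 < 55 is false
  relevant rider attached: no → false
  claims in prior 3 years ≥ 5: 8 ≥ 5 is true
  days until reported ≥ 67 days: 252 ≥ 67 is true
  premiums current: no → false
  police report filed: no → false
  claims in prior 3 years > 6: 8 > 6 is true
  deductible < 5841 USD: 11090 < 5841 is false
  peril ∈ {other, theft}: fire is not in the set → false
  peril = wind: fire == wind is false
  policy age = 310 months: 110 == 310 is false
  fraud score between 28 and 87: 80 in [28, 87] is true
Combine:
[1.1.1.1.3] false OR true = true
[1.1.1.1] false OR false OR true = true
[1.1.1.2.3.1] false OR false = false
[1.1.1.2.3] NOT false = true
[1.1.1.2] false AND true AND true = false
[1.1.1] true AND false = false
[1.1.2.1.1.2] true → true = true
[1.1.2.1.1] false OR true = true
[1.1.2.1.2] false OR false OR true = true
[1.1.2.1.3] false OR false OR false = false
[1.1.2.1] exactly-one(true, true, false) = false
[1.1.2] NOT false = true
[1.1] false OR true = true
[1] NOT true = false
[2] exactly-one(false, false, true) = true
[root] false AND true = false
Overall: false → denied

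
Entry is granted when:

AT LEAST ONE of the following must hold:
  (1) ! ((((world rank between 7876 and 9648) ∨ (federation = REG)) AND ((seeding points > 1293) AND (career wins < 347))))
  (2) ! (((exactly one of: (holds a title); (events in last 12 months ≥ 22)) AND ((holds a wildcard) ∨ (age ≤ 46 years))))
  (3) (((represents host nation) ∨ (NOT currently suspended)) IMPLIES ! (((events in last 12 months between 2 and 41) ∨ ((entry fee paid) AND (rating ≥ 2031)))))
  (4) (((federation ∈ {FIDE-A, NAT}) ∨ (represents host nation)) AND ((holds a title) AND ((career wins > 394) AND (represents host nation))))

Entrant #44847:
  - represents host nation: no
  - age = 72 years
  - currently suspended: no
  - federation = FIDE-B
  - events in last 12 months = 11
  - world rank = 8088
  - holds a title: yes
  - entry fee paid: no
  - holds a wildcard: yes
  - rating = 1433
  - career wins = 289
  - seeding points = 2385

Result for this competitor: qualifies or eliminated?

Eliminated

Atomic conditions:
  world rank between 7876 and 9648: 8088 in [7876, 9648] is true
  federation = REG: FIDE-B == REG is false
  seeding points > 1293: 2385 > 1293 is true
  career wins < 347: 289 < 347 is true
  holds a title: yes → true
  events in last 12 months ≥ 22: 11 ≥ 22 is false
  holds a wildcard: yes → true
  age ≤ 46 years: 72 ≤ 46 is false
  represents host nation: no → false
  NOT currently suspended: no → true
  events in last 12 months between 2 and 41: 11 in [2, 41] is true
  entry fee paid: no → false
  rating ≥ 2031: 1433 ≥ 2031 is false
  federation ∈ {FIDE-A, NAT}: FIDE-B is not in the set → false
  career wins > 394: 289 > 394 is false
Combine:
[1.1.1] true OR false = true
[1.1.2] true AND true = true
[1.1] true AND true = true
[1] NOT true = false
[2.1.1] exactly-one(true, false) = true
[2.1.2] true OR false = true
[2.1] true AND true = true
[2] NOT true = false
[3.1] false OR true = true
[3.2.1.2] false AND false = false
[3.2.1] true OR false = true
[3.2] NOT true = false
[3] true → false = false
[4.1] false OR false = false
[4.2.2] false AND false = false
[4.2] true AND false = false
[4] false AND false = false
[root] false OR false OR false OR false = false
Overall: false → eliminated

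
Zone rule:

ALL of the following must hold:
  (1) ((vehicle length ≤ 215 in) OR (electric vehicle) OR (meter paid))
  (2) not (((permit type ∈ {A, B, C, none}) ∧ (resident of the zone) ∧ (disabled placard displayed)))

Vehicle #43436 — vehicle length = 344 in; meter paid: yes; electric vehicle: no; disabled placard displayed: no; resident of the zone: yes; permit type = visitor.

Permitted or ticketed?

Atomic conditions:
  vehicle length ≤ 215 in: 344 ≤ 215 is false
  electric vehicle: no → false
  meter paid: yes → true
  permit type ∈ {A, B, C, none}: visitor is not in the set → false
  resident of the zone: yes → true
  disabled placard displayed: no → false
Combine:
[1] false OR false OR true = true
[2.1] false AND true AND false = false
[2] NOT false = true
[root] true AND true = true
Overall: true → permitted

Permitted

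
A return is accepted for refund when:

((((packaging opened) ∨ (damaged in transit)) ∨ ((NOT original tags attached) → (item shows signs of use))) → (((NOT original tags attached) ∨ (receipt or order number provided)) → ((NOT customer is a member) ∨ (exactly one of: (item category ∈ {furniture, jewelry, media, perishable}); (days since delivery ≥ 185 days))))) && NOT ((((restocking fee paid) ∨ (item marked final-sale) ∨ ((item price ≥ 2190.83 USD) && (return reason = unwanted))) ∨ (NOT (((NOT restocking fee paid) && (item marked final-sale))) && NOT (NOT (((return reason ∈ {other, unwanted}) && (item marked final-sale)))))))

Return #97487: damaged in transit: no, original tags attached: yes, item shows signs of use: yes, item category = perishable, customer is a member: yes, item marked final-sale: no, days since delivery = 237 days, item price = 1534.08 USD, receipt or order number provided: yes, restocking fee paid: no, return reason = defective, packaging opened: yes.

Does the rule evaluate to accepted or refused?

Atomic conditions:
  packaging opened: yes → true
  damaged in transit: no → false
  NOT original tags attached: yes → false
  item shows signs of use: yes → true
  receipt or order number provided: yes → true
  NOT customer is a member: yes → false
  item category ∈ {furniture, jewelry, media, perishable}: perishable is in the set → true
  days since delivery ≥ 185 days: 237 ≥ 185 is true
  restocking fee paid: no → false
  item marked final-sale: no → false
  item price ≥ 2190.83 USD: 1534.08 ≥ 2190.83 is false
  return reason = unwanted: defective == unwanted is false
  NOT restocking fee paid: no → true
  return reason ∈ {other, unwanted}: defective is not in the set → false
Combine:
[1.1.1] true OR false = true
[1.1.2] false → true (antecedent false ⇒ implication holds) = true
[1.1] true OR true = true
[1.2.1] false OR true = true
[1.2.2.2] exactly-one(true, true) = false
[1.2.2] false OR false = false
[1.2] true → false = false
[1] true → false = false
[2.1.1.3] false AND false = false
[2.1.1] false OR false OR false = false
[2.1.2.1.1] true AND false = false
[2.1.2.1] NOT false = true
[2.1.2.2.1.1] false AND false = false
[2.1.2.2.1] NOT false = true
[2.1.2.2] NOT true = false
[2.1.2] true AND false = false
[2.1] false OR false = false
[2] NOT false = true
[root] false AND true = false
Overall: false → refused

Refused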